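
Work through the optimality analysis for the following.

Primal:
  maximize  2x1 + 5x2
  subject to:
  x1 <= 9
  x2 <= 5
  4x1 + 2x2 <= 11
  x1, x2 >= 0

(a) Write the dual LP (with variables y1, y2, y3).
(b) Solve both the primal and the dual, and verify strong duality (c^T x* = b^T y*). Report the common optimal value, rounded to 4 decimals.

The standard primal-dual pair for 'max c^T x s.t. A x <= b, x >= 0' is:
  Dual:  min b^T y  s.t.  A^T y >= c,  y >= 0.

So the dual LP is:
  minimize  9y1 + 5y2 + 11y3
  subject to:
    y1 + 4y3 >= 2
    y2 + 2y3 >= 5
    y1, y2, y3 >= 0

Solving the primal: x* = (0.25, 5).
  primal value c^T x* = 25.5.
Solving the dual: y* = (0, 4, 0.5).
  dual value b^T y* = 25.5.
Strong duality: c^T x* = b^T y*. Confirmed.

25.5


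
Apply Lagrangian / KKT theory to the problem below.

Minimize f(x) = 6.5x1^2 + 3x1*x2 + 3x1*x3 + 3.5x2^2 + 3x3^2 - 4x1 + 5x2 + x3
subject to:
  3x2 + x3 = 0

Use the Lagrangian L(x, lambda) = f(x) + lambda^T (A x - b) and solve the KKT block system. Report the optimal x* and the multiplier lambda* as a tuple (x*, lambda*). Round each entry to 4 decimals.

Form the Lagrangian:
  L(x, lambda) = (1/2) x^T Q x + c^T x + lambda^T (A x - b)
Stationarity (grad_x L = 0): Q x + c + A^T lambda = 0.
Primal feasibility: A x = b.

This gives the KKT block system:
  [ Q   A^T ] [ x     ]   [-c ]
  [ A    0  ] [ lambda ] = [ b ]

Solving the linear system:
  x*      = (0.3065, -0.0026, 0.0079)
  lambda* = (-1.967)
  f(x*)   = -0.6156

x* = (0.3065, -0.0026, 0.0079), lambda* = (-1.967)


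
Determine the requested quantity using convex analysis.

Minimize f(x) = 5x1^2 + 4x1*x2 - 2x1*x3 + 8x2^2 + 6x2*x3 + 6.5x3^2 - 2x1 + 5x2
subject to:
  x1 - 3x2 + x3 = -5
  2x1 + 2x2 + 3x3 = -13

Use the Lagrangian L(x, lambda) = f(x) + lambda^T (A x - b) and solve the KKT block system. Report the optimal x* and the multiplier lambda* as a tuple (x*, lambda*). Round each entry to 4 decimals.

Form the Lagrangian:
  L(x, lambda) = (1/2) x^T Q x + c^T x + lambda^T (A x - b)
Stationarity (grad_x L = 0): Q x + c + A^T lambda = 0.
Primal feasibility: A x = b.

This gives the KKT block system:
  [ Q   A^T ] [ x     ]   [-c ]
  [ A    0  ] [ lambda ] = [ b ]

Solving the linear system:
  x*      = (-2.3801, -0.0346, -2.7236)
  lambda* = (-0.2306, 10.3614)
  f(x*)   = 69.066

x* = (-2.3801, -0.0346, -2.7236), lambda* = (-0.2306, 10.3614)


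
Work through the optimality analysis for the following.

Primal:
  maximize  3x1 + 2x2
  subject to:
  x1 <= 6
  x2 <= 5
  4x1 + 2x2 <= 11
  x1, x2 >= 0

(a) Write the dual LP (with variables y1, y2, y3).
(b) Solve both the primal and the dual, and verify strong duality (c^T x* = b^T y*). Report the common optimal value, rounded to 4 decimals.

The standard primal-dual pair for 'max c^T x s.t. A x <= b, x >= 0' is:
  Dual:  min b^T y  s.t.  A^T y >= c,  y >= 0.

So the dual LP is:
  minimize  6y1 + 5y2 + 11y3
  subject to:
    y1 + 4y3 >= 3
    y2 + 2y3 >= 2
    y1, y2, y3 >= 0

Solving the primal: x* = (0.25, 5).
  primal value c^T x* = 10.75.
Solving the dual: y* = (0, 0.5, 0.75).
  dual value b^T y* = 10.75.
Strong duality: c^T x* = b^T y*. Confirmed.

10.75


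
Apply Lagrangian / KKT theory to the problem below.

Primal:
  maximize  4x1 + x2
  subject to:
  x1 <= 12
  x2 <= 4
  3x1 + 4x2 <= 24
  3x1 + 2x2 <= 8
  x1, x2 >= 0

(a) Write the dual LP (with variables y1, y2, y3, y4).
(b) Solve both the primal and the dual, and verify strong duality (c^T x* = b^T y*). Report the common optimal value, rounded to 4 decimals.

The standard primal-dual pair for 'max c^T x s.t. A x <= b, x >= 0' is:
  Dual:  min b^T y  s.t.  A^T y >= c,  y >= 0.

So the dual LP is:
  minimize  12y1 + 4y2 + 24y3 + 8y4
  subject to:
    y1 + 3y3 + 3y4 >= 4
    y2 + 4y3 + 2y4 >= 1
    y1, y2, y3, y4 >= 0

Solving the primal: x* = (2.6667, 0).
  primal value c^T x* = 10.6667.
Solving the dual: y* = (0, 0, 0, 1.3333).
  dual value b^T y* = 10.6667.
Strong duality: c^T x* = b^T y*. Confirmed.

10.6667


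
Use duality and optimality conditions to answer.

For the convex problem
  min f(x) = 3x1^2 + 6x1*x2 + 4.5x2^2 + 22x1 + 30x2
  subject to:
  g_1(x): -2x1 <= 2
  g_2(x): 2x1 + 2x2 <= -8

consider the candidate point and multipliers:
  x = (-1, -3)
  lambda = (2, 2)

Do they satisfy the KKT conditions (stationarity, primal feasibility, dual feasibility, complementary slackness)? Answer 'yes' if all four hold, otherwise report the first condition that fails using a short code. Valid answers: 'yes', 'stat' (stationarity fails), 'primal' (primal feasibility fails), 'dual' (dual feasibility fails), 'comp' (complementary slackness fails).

Gradient of f: grad f(x) = Q x + c = (-2, -3)
Constraint values g_i(x) = a_i^T x - b_i:
  g_1((-1, -3)) = 0
  g_2((-1, -3)) = 0
Stationarity residual: grad f(x) + sum_i lambda_i a_i = (-2, 1)
  -> stationarity FAILS
Primal feasibility (all g_i <= 0): OK
Dual feasibility (all lambda_i >= 0): OK
Complementary slackness (lambda_i * g_i(x) = 0 for all i): OK

Verdict: the first failing condition is stationarity -> stat.

stat


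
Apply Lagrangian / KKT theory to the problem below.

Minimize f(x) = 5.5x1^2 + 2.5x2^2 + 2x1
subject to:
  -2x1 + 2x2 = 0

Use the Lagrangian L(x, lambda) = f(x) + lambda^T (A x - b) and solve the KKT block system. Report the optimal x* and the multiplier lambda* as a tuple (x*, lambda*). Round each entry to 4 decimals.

Form the Lagrangian:
  L(x, lambda) = (1/2) x^T Q x + c^T x + lambda^T (A x - b)
Stationarity (grad_x L = 0): Q x + c + A^T lambda = 0.
Primal feasibility: A x = b.

This gives the KKT block system:
  [ Q   A^T ] [ x     ]   [-c ]
  [ A    0  ] [ lambda ] = [ b ]

Solving the linear system:
  x*      = (-0.125, -0.125)
  lambda* = (0.3125)
  f(x*)   = -0.125

x* = (-0.125, -0.125), lambda* = (0.3125)


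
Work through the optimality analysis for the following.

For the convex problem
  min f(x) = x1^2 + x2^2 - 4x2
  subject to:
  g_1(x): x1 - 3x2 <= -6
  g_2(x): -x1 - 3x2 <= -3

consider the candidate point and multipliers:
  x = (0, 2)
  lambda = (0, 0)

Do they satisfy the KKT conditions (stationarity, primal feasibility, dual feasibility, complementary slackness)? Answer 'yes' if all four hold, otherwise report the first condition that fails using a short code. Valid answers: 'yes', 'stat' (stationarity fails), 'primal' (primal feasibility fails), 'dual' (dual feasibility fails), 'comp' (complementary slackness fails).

Gradient of f: grad f(x) = Q x + c = (0, 0)
Constraint values g_i(x) = a_i^T x - b_i:
  g_1((0, 2)) = 0
  g_2((0, 2)) = -3
Stationarity residual: grad f(x) + sum_i lambda_i a_i = (0, 0)
  -> stationarity OK
Primal feasibility (all g_i <= 0): OK
Dual feasibility (all lambda_i >= 0): OK
Complementary slackness (lambda_i * g_i(x) = 0 for all i): OK

Verdict: yes, KKT holds.

yes


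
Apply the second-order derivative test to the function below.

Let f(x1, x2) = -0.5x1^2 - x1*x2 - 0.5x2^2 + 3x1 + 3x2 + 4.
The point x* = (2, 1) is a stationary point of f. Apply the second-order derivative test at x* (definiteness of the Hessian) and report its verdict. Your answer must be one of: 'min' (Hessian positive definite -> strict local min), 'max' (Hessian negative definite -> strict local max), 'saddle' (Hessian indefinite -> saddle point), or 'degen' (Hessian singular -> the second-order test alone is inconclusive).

Compute the Hessian H = grad^2 f:
  H = [[-1, -1], [-1, -1]]
Verify stationarity: grad f(x*) = H x* + g = (0, 0).
Eigenvalues of H: -2, 0.
H has a zero eigenvalue (singular; negative semidefinite but not definite), so H is neither positive definite, negative definite, nor indefinite. The second-order test alone is inconclusive -> degen.
(Indeed, f is constant along the null direction of H through x*, so x* is not a strict local extremum.)

degen


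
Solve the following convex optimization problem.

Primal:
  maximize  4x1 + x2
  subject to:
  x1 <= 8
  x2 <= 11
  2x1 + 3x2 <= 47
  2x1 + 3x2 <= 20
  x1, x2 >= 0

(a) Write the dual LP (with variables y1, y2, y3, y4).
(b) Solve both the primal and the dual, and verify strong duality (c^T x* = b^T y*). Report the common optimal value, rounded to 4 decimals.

The standard primal-dual pair for 'max c^T x s.t. A x <= b, x >= 0' is:
  Dual:  min b^T y  s.t.  A^T y >= c,  y >= 0.

So the dual LP is:
  minimize  8y1 + 11y2 + 47y3 + 20y4
  subject to:
    y1 + 2y3 + 2y4 >= 4
    y2 + 3y3 + 3y4 >= 1
    y1, y2, y3, y4 >= 0

Solving the primal: x* = (8, 1.3333).
  primal value c^T x* = 33.3333.
Solving the dual: y* = (3.3333, 0, 0, 0.3333).
  dual value b^T y* = 33.3333.
Strong duality: c^T x* = b^T y*. Confirmed.

33.3333


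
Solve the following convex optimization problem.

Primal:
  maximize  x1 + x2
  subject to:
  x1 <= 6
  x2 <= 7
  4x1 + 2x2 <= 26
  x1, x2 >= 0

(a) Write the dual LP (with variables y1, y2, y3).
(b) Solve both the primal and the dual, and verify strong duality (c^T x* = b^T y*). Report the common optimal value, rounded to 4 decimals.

The standard primal-dual pair for 'max c^T x s.t. A x <= b, x >= 0' is:
  Dual:  min b^T y  s.t.  A^T y >= c,  y >= 0.

So the dual LP is:
  minimize  6y1 + 7y2 + 26y3
  subject to:
    y1 + 4y3 >= 1
    y2 + 2y3 >= 1
    y1, y2, y3 >= 0

Solving the primal: x* = (3, 7).
  primal value c^T x* = 10.
Solving the dual: y* = (0, 0.5, 0.25).
  dual value b^T y* = 10.
Strong duality: c^T x* = b^T y*. Confirmed.

10


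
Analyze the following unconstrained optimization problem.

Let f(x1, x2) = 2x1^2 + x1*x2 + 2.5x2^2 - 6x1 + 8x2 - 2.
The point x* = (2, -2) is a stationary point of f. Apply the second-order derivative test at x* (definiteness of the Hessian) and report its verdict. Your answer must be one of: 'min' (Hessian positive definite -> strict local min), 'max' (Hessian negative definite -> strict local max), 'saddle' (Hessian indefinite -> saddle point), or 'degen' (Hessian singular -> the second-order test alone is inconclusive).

Compute the Hessian H = grad^2 f:
  H = [[4, 1], [1, 5]]
Verify stationarity: grad f(x*) = H x* + g = (0, 0).
Eigenvalues of H: 3.382, 5.618.
Both eigenvalues > 0, so H is positive definite -> x* is a strict local min.

min


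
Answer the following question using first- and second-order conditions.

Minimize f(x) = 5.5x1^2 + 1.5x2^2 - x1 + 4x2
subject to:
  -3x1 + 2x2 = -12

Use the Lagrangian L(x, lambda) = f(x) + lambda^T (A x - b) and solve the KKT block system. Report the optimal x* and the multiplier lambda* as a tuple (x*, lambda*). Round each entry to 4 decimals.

Form the Lagrangian:
  L(x, lambda) = (1/2) x^T Q x + c^T x + lambda^T (A x - b)
Stationarity (grad_x L = 0): Q x + c + A^T lambda = 0.
Primal feasibility: A x = b.

This gives the KKT block system:
  [ Q   A^T ] [ x     ]   [-c ]
  [ A    0  ] [ lambda ] = [ b ]

Solving the linear system:
  x*      = (1.2394, -4.1408)
  lambda* = (4.2113)
  f(x*)   = 16.3662

x* = (1.2394, -4.1408), lambda* = (4.2113)


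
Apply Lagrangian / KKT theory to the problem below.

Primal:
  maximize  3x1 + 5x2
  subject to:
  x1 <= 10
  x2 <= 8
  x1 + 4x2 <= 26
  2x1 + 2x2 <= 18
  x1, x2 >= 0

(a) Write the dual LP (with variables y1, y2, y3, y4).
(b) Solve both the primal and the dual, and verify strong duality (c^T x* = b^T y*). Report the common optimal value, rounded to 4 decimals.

The standard primal-dual pair for 'max c^T x s.t. A x <= b, x >= 0' is:
  Dual:  min b^T y  s.t.  A^T y >= c,  y >= 0.

So the dual LP is:
  minimize  10y1 + 8y2 + 26y3 + 18y4
  subject to:
    y1 + y3 + 2y4 >= 3
    y2 + 4y3 + 2y4 >= 5
    y1, y2, y3, y4 >= 0

Solving the primal: x* = (3.3333, 5.6667).
  primal value c^T x* = 38.3333.
Solving the dual: y* = (0, 0, 0.6667, 1.1667).
  dual value b^T y* = 38.3333.
Strong duality: c^T x* = b^T y*. Confirmed.

38.3333


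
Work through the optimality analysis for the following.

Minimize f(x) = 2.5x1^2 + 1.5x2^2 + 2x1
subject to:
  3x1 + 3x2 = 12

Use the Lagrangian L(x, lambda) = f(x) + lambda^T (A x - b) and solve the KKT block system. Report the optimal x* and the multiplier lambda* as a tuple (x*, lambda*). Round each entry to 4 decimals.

Form the Lagrangian:
  L(x, lambda) = (1/2) x^T Q x + c^T x + lambda^T (A x - b)
Stationarity (grad_x L = 0): Q x + c + A^T lambda = 0.
Primal feasibility: A x = b.

This gives the KKT block system:
  [ Q   A^T ] [ x     ]   [-c ]
  [ A    0  ] [ lambda ] = [ b ]

Solving the linear system:
  x*      = (1.25, 2.75)
  lambda* = (-2.75)
  f(x*)   = 17.75

x* = (1.25, 2.75), lambda* = (-2.75)


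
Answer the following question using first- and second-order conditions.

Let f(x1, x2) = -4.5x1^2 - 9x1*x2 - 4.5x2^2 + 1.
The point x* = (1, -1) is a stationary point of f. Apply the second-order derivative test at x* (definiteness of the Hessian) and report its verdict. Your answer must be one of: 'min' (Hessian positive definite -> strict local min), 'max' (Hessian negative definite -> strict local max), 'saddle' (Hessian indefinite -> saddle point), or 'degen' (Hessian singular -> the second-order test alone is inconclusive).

Compute the Hessian H = grad^2 f:
  H = [[-9, -9], [-9, -9]]
Verify stationarity: grad f(x*) = H x* + g = (0, 0).
Eigenvalues of H: -18, 0.
H has a zero eigenvalue (singular; negative semidefinite but not definite), so H is neither positive definite, negative definite, nor indefinite. The second-order test alone is inconclusive -> degen.
(Indeed, f is constant along the null direction of H through x*, so x* is not a strict local extremum.)

degen


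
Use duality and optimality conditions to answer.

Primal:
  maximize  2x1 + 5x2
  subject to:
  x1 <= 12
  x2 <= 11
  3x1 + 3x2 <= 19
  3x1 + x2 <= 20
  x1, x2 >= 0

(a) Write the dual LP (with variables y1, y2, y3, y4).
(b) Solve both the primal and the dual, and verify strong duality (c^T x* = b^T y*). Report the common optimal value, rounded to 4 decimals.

The standard primal-dual pair for 'max c^T x s.t. A x <= b, x >= 0' is:
  Dual:  min b^T y  s.t.  A^T y >= c,  y >= 0.

So the dual LP is:
  minimize  12y1 + 11y2 + 19y3 + 20y4
  subject to:
    y1 + 3y3 + 3y4 >= 2
    y2 + 3y3 + y4 >= 5
    y1, y2, y3, y4 >= 0

Solving the primal: x* = (0, 6.3333).
  primal value c^T x* = 31.6667.
Solving the dual: y* = (0, 0, 1.6667, 0).
  dual value b^T y* = 31.6667.
Strong duality: c^T x* = b^T y*. Confirmed.

31.6667


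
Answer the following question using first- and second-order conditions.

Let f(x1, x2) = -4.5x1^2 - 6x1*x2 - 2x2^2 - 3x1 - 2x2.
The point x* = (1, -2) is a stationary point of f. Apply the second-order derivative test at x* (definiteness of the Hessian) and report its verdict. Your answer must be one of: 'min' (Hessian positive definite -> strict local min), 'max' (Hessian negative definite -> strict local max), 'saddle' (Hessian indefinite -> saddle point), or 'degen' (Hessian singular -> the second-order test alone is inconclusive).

Compute the Hessian H = grad^2 f:
  H = [[-9, -6], [-6, -4]]
Verify stationarity: grad f(x*) = H x* + g = (0, 0).
Eigenvalues of H: -13, 0.
H has a zero eigenvalue (singular; negative semidefinite but not definite), so H is neither positive definite, negative definite, nor indefinite. The second-order test alone is inconclusive -> degen.
(Indeed, f is constant along the null direction of H through x*, so x* is not a strict local extremum.)

degen


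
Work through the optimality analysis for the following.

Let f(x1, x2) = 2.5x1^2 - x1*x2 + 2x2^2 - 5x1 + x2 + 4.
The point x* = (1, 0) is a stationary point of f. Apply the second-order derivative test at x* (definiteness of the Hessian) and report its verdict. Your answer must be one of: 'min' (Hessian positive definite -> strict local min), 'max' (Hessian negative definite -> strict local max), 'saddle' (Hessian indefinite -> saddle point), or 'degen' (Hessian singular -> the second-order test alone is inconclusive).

Compute the Hessian H = grad^2 f:
  H = [[5, -1], [-1, 4]]
Verify stationarity: grad f(x*) = H x* + g = (0, 0).
Eigenvalues of H: 3.382, 5.618.
Both eigenvalues > 0, so H is positive definite -> x* is a strict local min.

min


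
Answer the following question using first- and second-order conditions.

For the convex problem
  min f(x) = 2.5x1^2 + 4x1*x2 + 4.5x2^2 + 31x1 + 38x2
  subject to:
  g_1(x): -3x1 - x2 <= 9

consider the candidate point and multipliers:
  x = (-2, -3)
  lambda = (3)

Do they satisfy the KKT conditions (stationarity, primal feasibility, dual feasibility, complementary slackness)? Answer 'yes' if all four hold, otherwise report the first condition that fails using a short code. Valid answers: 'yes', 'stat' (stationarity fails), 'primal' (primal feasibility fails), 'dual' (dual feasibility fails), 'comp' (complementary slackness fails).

Gradient of f: grad f(x) = Q x + c = (9, 3)
Constraint values g_i(x) = a_i^T x - b_i:
  g_1((-2, -3)) = 0
Stationarity residual: grad f(x) + sum_i lambda_i a_i = (0, 0)
  -> stationarity OK
Primal feasibility (all g_i <= 0): OK
Dual feasibility (all lambda_i >= 0): OK
Complementary slackness (lambda_i * g_i(x) = 0 for all i): OK

Verdict: yes, KKT holds.

yes


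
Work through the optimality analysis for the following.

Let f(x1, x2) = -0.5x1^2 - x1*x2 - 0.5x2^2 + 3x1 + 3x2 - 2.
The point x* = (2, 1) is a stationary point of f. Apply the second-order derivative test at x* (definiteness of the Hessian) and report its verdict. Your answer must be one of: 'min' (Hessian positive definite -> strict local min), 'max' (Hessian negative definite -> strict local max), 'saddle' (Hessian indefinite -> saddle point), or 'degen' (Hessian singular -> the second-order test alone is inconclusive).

Compute the Hessian H = grad^2 f:
  H = [[-1, -1], [-1, -1]]
Verify stationarity: grad f(x*) = H x* + g = (0, 0).
Eigenvalues of H: -2, 0.
H has a zero eigenvalue (singular; negative semidefinite but not definite), so H is neither positive definite, negative definite, nor indefinite. The second-order test alone is inconclusive -> degen.
(Indeed, f is constant along the null direction of H through x*, so x* is not a strict local extremum.)

degen


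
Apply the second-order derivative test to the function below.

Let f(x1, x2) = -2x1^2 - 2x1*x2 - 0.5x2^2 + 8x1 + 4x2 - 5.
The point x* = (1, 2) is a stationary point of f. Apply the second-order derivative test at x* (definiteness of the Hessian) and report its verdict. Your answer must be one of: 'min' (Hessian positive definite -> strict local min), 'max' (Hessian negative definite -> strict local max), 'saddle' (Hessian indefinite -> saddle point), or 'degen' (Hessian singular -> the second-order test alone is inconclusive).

Compute the Hessian H = grad^2 f:
  H = [[-4, -2], [-2, -1]]
Verify stationarity: grad f(x*) = H x* + g = (0, 0).
Eigenvalues of H: -5, 0.
H has a zero eigenvalue (singular; negative semidefinite but not definite), so H is neither positive definite, negative definite, nor indefinite. The second-order test alone is inconclusive -> degen.
(Indeed, f is constant along the null direction of H through x*, so x* is not a strict local extremum.)

degen


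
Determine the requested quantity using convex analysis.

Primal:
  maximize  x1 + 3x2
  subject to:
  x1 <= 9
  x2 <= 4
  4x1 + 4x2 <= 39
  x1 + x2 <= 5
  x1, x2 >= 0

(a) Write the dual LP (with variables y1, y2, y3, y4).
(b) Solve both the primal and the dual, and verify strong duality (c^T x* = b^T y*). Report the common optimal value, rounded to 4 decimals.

The standard primal-dual pair for 'max c^T x s.t. A x <= b, x >= 0' is:
  Dual:  min b^T y  s.t.  A^T y >= c,  y >= 0.

So the dual LP is:
  minimize  9y1 + 4y2 + 39y3 + 5y4
  subject to:
    y1 + 4y3 + y4 >= 1
    y2 + 4y3 + y4 >= 3
    y1, y2, y3, y4 >= 0

Solving the primal: x* = (1, 4).
  primal value c^T x* = 13.
Solving the dual: y* = (0, 2, 0, 1).
  dual value b^T y* = 13.
Strong duality: c^T x* = b^T y*. Confirmed.

13


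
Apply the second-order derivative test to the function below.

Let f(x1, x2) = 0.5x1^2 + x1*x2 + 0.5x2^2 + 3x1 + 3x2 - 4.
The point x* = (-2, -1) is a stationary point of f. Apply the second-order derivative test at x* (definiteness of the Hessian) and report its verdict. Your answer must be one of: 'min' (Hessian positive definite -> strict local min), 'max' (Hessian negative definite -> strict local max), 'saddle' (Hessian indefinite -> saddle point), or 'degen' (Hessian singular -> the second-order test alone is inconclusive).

Compute the Hessian H = grad^2 f:
  H = [[1, 1], [1, 1]]
Verify stationarity: grad f(x*) = H x* + g = (0, 0).
Eigenvalues of H: 0, 2.
H has a zero eigenvalue (singular; positive semidefinite but not definite), so H is neither positive definite, negative definite, nor indefinite. The second-order test alone is inconclusive -> degen.
(Indeed, f is constant along the null direction of H through x*, so x* is not a strict local extremum.)

degen


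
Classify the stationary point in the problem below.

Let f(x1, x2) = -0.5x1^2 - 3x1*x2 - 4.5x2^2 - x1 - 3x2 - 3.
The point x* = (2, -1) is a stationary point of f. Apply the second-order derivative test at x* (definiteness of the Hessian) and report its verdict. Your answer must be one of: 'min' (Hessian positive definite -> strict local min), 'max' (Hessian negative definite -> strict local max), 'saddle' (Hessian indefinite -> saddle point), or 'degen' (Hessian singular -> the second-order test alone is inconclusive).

Compute the Hessian H = grad^2 f:
  H = [[-1, -3], [-3, -9]]
Verify stationarity: grad f(x*) = H x* + g = (0, 0).
Eigenvalues of H: -10, 0.
H has a zero eigenvalue (singular; negative semidefinite but not definite), so H is neither positive definite, negative definite, nor indefinite. The second-order test alone is inconclusive -> degen.
(Indeed, f is constant along the null direction of H through x*, so x* is not a strict local extremum.)

degen


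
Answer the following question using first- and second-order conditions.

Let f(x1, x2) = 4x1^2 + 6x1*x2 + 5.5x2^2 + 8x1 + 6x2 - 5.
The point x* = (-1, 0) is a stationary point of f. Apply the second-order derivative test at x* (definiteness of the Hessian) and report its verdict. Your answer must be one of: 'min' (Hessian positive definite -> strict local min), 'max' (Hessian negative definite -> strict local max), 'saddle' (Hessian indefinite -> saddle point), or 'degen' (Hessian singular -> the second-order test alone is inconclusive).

Compute the Hessian H = grad^2 f:
  H = [[8, 6], [6, 11]]
Verify stationarity: grad f(x*) = H x* + g = (0, 0).
Eigenvalues of H: 3.3153, 15.6847.
Both eigenvalues > 0, so H is positive definite -> x* is a strict local min.

min


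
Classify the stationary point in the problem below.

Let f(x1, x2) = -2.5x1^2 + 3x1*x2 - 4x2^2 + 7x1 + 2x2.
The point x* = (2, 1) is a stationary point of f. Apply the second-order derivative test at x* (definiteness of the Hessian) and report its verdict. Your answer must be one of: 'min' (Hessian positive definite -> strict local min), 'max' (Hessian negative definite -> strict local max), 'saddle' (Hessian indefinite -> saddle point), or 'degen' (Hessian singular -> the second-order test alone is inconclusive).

Compute the Hessian H = grad^2 f:
  H = [[-5, 3], [3, -8]]
Verify stationarity: grad f(x*) = H x* + g = (0, 0).
Eigenvalues of H: -9.8541, -3.1459.
Both eigenvalues < 0, so H is negative definite -> x* is a strict local max.

max


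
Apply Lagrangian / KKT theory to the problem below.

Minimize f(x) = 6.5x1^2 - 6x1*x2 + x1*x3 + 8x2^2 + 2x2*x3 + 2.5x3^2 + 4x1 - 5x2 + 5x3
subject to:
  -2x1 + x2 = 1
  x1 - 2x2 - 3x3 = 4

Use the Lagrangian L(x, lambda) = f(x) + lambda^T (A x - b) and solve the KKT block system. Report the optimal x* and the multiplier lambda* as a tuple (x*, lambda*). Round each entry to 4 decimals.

Form the Lagrangian:
  L(x, lambda) = (1/2) x^T Q x + c^T x + lambda^T (A x - b)
Stationarity (grad_x L = 0): Q x + c + A^T lambda = 0.
Primal feasibility: A x = b.

This gives the KKT block system:
  [ Q   A^T ] [ x     ]   [-c ]
  [ A    0  ] [ lambda ] = [ b ]

Solving the linear system:
  x*      = (-0.2708, 0.4583, -1.7292)
  lambda* = (-2.5, -1)
  f(x*)   = -2.7604

x* = (-0.2708, 0.4583, -1.7292), lambda* = (-2.5, -1)


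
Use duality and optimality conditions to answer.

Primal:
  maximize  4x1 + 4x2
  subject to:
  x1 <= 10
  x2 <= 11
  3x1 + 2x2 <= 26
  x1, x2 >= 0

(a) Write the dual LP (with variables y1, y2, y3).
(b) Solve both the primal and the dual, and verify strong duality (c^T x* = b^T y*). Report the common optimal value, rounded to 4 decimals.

The standard primal-dual pair for 'max c^T x s.t. A x <= b, x >= 0' is:
  Dual:  min b^T y  s.t.  A^T y >= c,  y >= 0.

So the dual LP is:
  minimize  10y1 + 11y2 + 26y3
  subject to:
    y1 + 3y3 >= 4
    y2 + 2y3 >= 4
    y1, y2, y3 >= 0

Solving the primal: x* = (1.3333, 11).
  primal value c^T x* = 49.3333.
Solving the dual: y* = (0, 1.3333, 1.3333).
  dual value b^T y* = 49.3333.
Strong duality: c^T x* = b^T y*. Confirmed.

49.3333


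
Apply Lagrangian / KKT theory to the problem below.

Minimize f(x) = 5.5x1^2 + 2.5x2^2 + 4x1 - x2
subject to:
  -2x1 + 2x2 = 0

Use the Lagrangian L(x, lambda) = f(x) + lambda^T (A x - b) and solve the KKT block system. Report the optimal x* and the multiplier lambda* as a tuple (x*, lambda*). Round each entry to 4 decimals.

Form the Lagrangian:
  L(x, lambda) = (1/2) x^T Q x + c^T x + lambda^T (A x - b)
Stationarity (grad_x L = 0): Q x + c + A^T lambda = 0.
Primal feasibility: A x = b.

This gives the KKT block system:
  [ Q   A^T ] [ x     ]   [-c ]
  [ A    0  ] [ lambda ] = [ b ]

Solving the linear system:
  x*      = (-0.1875, -0.1875)
  lambda* = (0.9688)
  f(x*)   = -0.2812

x* = (-0.1875, -0.1875), lambda* = (0.9688)


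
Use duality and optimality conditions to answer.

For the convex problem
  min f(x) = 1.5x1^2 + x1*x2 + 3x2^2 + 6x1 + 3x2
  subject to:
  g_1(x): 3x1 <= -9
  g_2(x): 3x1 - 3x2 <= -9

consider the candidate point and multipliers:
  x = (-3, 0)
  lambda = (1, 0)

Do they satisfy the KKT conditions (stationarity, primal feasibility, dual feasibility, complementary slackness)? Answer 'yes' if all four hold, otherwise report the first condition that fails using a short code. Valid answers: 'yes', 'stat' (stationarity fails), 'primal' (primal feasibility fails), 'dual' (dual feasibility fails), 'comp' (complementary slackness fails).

Gradient of f: grad f(x) = Q x + c = (-3, 0)
Constraint values g_i(x) = a_i^T x - b_i:
  g_1((-3, 0)) = 0
  g_2((-3, 0)) = 0
Stationarity residual: grad f(x) + sum_i lambda_i a_i = (0, 0)
  -> stationarity OK
Primal feasibility (all g_i <= 0): OK
Dual feasibility (all lambda_i >= 0): OK
Complementary slackness (lambda_i * g_i(x) = 0 for all i): OK

Verdict: yes, KKT holds.

yes


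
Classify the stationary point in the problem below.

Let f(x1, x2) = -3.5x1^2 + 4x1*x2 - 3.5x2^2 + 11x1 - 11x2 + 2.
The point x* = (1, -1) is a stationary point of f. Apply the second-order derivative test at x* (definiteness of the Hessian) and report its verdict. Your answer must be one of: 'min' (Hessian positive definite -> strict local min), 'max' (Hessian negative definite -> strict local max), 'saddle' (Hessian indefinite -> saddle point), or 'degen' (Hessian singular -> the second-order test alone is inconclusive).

Compute the Hessian H = grad^2 f:
  H = [[-7, 4], [4, -7]]
Verify stationarity: grad f(x*) = H x* + g = (0, 0).
Eigenvalues of H: -11, -3.
Both eigenvalues < 0, so H is negative definite -> x* is a strict local max.

max


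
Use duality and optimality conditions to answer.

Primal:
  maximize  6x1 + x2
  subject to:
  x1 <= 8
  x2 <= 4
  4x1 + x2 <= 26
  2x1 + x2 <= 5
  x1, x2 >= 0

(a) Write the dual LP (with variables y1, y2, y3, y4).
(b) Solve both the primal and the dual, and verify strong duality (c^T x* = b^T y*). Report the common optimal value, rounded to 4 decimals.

The standard primal-dual pair for 'max c^T x s.t. A x <= b, x >= 0' is:
  Dual:  min b^T y  s.t.  A^T y >= c,  y >= 0.

So the dual LP is:
  minimize  8y1 + 4y2 + 26y3 + 5y4
  subject to:
    y1 + 4y3 + 2y4 >= 6
    y2 + y3 + y4 >= 1
    y1, y2, y3, y4 >= 0

Solving the primal: x* = (2.5, 0).
  primal value c^T x* = 15.
Solving the dual: y* = (0, 0, 0, 3).
  dual value b^T y* = 15.
Strong duality: c^T x* = b^T y*. Confirmed.

15


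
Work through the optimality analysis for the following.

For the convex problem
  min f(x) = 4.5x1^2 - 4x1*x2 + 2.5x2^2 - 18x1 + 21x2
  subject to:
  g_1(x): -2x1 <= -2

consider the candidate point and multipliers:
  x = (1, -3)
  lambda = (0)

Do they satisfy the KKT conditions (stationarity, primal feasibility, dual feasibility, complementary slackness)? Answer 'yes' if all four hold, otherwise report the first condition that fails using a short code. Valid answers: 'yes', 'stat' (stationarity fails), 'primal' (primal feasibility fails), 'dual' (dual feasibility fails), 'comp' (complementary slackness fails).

Gradient of f: grad f(x) = Q x + c = (3, 2)
Constraint values g_i(x) = a_i^T x - b_i:
  g_1((1, -3)) = 0
Stationarity residual: grad f(x) + sum_i lambda_i a_i = (3, 2)
  -> stationarity FAILS
Primal feasibility (all g_i <= 0): OK
Dual feasibility (all lambda_i >= 0): OK
Complementary slackness (lambda_i * g_i(x) = 0 for all i): OK

Verdict: the first failing condition is stationarity -> stat.

stat


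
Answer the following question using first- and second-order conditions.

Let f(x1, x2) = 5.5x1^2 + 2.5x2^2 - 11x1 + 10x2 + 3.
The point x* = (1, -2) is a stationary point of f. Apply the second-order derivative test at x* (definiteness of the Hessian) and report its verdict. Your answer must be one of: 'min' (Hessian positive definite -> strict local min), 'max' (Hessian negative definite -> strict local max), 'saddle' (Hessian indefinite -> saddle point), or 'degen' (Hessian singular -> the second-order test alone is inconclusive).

Compute the Hessian H = grad^2 f:
  H = [[11, 0], [0, 5]]
Verify stationarity: grad f(x*) = H x* + g = (0, 0).
Eigenvalues of H: 5, 11.
Both eigenvalues > 0, so H is positive definite -> x* is a strict local min.

min


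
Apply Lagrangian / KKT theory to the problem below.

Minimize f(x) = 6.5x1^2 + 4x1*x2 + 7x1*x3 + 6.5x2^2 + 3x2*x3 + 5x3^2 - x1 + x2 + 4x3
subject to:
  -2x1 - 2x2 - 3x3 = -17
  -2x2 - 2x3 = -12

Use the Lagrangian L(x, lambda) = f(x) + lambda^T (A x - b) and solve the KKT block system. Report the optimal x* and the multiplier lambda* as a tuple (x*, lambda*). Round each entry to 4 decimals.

Form the Lagrangian:
  L(x, lambda) = (1/2) x^T Q x + c^T x + lambda^T (A x - b)
Stationarity (grad_x L = 0): Q x + c + A^T lambda = 0.
Primal feasibility: A x = b.

This gives the KKT block system:
  [ Q   A^T ] [ x     ]   [-c ]
  [ A    0  ] [ lambda ] = [ b ]

Solving the linear system:
  x*      = (0.2609, 1.5217, 4.4783)
  lambda* = (19.913, -2.2826)
  f(x*)   = 165.1522

x* = (0.2609, 1.5217, 4.4783), lambda* = (19.913, -2.2826)


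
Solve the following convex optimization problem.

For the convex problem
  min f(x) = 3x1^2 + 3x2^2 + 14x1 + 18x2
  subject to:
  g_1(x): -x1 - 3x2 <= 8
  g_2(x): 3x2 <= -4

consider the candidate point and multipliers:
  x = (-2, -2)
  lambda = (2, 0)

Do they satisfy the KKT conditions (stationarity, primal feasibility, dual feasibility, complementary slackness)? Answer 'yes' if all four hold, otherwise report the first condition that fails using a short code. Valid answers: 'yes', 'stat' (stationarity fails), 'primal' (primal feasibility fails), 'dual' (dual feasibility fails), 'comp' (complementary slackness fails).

Gradient of f: grad f(x) = Q x + c = (2, 6)
Constraint values g_i(x) = a_i^T x - b_i:
  g_1((-2, -2)) = 0
  g_2((-2, -2)) = -2
Stationarity residual: grad f(x) + sum_i lambda_i a_i = (0, 0)
  -> stationarity OK
Primal feasibility (all g_i <= 0): OK
Dual feasibility (all lambda_i >= 0): OK
Complementary slackness (lambda_i * g_i(x) = 0 for all i): OK

Verdict: yes, KKT holds.

yes


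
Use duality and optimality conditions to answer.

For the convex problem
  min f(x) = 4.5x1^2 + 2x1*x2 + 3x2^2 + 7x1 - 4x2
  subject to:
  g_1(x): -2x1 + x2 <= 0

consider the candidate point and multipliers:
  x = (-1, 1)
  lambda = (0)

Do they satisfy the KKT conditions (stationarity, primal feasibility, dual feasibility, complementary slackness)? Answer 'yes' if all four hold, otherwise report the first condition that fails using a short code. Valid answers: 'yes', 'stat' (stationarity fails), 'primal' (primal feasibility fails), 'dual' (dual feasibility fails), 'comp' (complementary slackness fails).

Gradient of f: grad f(x) = Q x + c = (0, 0)
Constraint values g_i(x) = a_i^T x - b_i:
  g_1((-1, 1)) = 3
Stationarity residual: grad f(x) + sum_i lambda_i a_i = (0, 0)
  -> stationarity OK
Primal feasibility (all g_i <= 0): FAILS
Dual feasibility (all lambda_i >= 0): OK
Complementary slackness (lambda_i * g_i(x) = 0 for all i): OK

Verdict: the first failing condition is primal_feasibility -> primal.

primal


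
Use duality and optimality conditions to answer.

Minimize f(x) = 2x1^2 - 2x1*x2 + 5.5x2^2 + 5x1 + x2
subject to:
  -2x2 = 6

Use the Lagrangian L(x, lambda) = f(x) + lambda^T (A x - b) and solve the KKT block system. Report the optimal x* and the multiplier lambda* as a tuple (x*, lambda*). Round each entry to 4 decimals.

Form the Lagrangian:
  L(x, lambda) = (1/2) x^T Q x + c^T x + lambda^T (A x - b)
Stationarity (grad_x L = 0): Q x + c + A^T lambda = 0.
Primal feasibility: A x = b.

This gives the KKT block system:
  [ Q   A^T ] [ x     ]   [-c ]
  [ A    0  ] [ lambda ] = [ b ]

Solving the linear system:
  x*      = (-2.75, -3)
  lambda* = (-13.25)
  f(x*)   = 31.375

x* = (-2.75, -3), lambda* = (-13.25)


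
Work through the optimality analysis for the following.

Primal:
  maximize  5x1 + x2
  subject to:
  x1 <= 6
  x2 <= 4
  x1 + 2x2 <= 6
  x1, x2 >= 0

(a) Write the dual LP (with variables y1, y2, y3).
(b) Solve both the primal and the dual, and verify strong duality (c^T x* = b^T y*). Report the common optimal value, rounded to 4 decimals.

The standard primal-dual pair for 'max c^T x s.t. A x <= b, x >= 0' is:
  Dual:  min b^T y  s.t.  A^T y >= c,  y >= 0.

So the dual LP is:
  minimize  6y1 + 4y2 + 6y3
  subject to:
    y1 + y3 >= 5
    y2 + 2y3 >= 1
    y1, y2, y3 >= 0

Solving the primal: x* = (6, 0).
  primal value c^T x* = 30.
Solving the dual: y* = (4.5, 0, 0.5).
  dual value b^T y* = 30.
Strong duality: c^T x* = b^T y*. Confirmed.

30


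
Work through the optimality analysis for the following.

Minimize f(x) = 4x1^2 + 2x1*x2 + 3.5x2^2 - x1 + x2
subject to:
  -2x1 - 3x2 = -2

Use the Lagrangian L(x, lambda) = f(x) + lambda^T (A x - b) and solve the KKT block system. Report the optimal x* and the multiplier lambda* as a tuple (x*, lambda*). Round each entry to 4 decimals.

Form the Lagrangian:
  L(x, lambda) = (1/2) x^T Q x + c^T x + lambda^T (A x - b)
Stationarity (grad_x L = 0): Q x + c + A^T lambda = 0.
Primal feasibility: A x = b.

This gives the KKT block system:
  [ Q   A^T ] [ x     ]   [-c ]
  [ A    0  ] [ lambda ] = [ b ]

Solving the linear system:
  x*      = (0.4079, 0.3947)
  lambda* = (1.5263)
  f(x*)   = 1.5197

x* = (0.4079, 0.3947), lambda* = (1.5263)


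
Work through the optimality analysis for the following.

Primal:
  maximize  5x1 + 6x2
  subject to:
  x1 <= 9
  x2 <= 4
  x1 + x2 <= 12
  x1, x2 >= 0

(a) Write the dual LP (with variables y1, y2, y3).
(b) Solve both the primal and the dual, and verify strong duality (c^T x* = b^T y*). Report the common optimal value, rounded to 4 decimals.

The standard primal-dual pair for 'max c^T x s.t. A x <= b, x >= 0' is:
  Dual:  min b^T y  s.t.  A^T y >= c,  y >= 0.

So the dual LP is:
  minimize  9y1 + 4y2 + 12y3
  subject to:
    y1 + y3 >= 5
    y2 + y3 >= 6
    y1, y2, y3 >= 0

Solving the primal: x* = (8, 4).
  primal value c^T x* = 64.
Solving the dual: y* = (0, 1, 5).
  dual value b^T y* = 64.
Strong duality: c^T x* = b^T y*. Confirmed.

64


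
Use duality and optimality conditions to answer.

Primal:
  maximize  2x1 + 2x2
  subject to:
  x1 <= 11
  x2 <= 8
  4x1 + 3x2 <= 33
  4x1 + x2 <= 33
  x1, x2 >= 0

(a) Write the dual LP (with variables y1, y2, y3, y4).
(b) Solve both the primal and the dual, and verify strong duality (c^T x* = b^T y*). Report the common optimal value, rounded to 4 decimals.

The standard primal-dual pair for 'max c^T x s.t. A x <= b, x >= 0' is:
  Dual:  min b^T y  s.t.  A^T y >= c,  y >= 0.

So the dual LP is:
  minimize  11y1 + 8y2 + 33y3 + 33y4
  subject to:
    y1 + 4y3 + 4y4 >= 2
    y2 + 3y3 + y4 >= 2
    y1, y2, y3, y4 >= 0

Solving the primal: x* = (2.25, 8).
  primal value c^T x* = 20.5.
Solving the dual: y* = (0, 0.5, 0.5, 0).
  dual value b^T y* = 20.5.
Strong duality: c^T x* = b^T y*. Confirmed.

20.5


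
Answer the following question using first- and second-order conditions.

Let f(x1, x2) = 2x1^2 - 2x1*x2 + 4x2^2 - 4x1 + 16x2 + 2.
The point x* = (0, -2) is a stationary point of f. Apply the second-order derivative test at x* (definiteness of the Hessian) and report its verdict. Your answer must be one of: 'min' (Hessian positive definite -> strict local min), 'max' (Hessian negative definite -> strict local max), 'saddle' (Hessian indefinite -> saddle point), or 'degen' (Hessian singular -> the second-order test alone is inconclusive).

Compute the Hessian H = grad^2 f:
  H = [[4, -2], [-2, 8]]
Verify stationarity: grad f(x*) = H x* + g = (0, 0).
Eigenvalues of H: 3.1716, 8.8284.
Both eigenvalues > 0, so H is positive definite -> x* is a strict local min.

min


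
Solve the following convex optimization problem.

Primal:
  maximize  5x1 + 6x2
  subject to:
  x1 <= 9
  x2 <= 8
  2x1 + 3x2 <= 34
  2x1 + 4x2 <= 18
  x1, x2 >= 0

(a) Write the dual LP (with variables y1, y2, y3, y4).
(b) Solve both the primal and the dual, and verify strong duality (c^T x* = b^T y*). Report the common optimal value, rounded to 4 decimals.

The standard primal-dual pair for 'max c^T x s.t. A x <= b, x >= 0' is:
  Dual:  min b^T y  s.t.  A^T y >= c,  y >= 0.

So the dual LP is:
  minimize  9y1 + 8y2 + 34y3 + 18y4
  subject to:
    y1 + 2y3 + 2y4 >= 5
    y2 + 3y3 + 4y4 >= 6
    y1, y2, y3, y4 >= 0

Solving the primal: x* = (9, 0).
  primal value c^T x* = 45.
Solving the dual: y* = (2, 0, 0, 1.5).
  dual value b^T y* = 45.
Strong duality: c^T x* = b^T y*. Confirmed.

45


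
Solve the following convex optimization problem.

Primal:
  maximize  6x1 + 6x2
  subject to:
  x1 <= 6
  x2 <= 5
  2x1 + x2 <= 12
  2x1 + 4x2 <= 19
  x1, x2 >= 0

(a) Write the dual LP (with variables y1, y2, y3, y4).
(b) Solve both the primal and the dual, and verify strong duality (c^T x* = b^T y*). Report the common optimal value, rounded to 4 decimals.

The standard primal-dual pair for 'max c^T x s.t. A x <= b, x >= 0' is:
  Dual:  min b^T y  s.t.  A^T y >= c,  y >= 0.

So the dual LP is:
  minimize  6y1 + 5y2 + 12y3 + 19y4
  subject to:
    y1 + 2y3 + 2y4 >= 6
    y2 + y3 + 4y4 >= 6
    y1, y2, y3, y4 >= 0

Solving the primal: x* = (4.8333, 2.3333).
  primal value c^T x* = 43.
Solving the dual: y* = (0, 0, 2, 1).
  dual value b^T y* = 43.
Strong duality: c^T x* = b^T y*. Confirmed.

43


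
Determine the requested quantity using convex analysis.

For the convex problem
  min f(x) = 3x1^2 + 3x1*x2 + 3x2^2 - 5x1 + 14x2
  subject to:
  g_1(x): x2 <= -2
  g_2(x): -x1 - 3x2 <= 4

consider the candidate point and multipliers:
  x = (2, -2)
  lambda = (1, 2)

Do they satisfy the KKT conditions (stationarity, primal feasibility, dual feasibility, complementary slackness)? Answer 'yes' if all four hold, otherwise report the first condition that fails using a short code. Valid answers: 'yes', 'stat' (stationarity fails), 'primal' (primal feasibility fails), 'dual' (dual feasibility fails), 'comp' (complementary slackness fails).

Gradient of f: grad f(x) = Q x + c = (1, 8)
Constraint values g_i(x) = a_i^T x - b_i:
  g_1((2, -2)) = 0
  g_2((2, -2)) = 0
Stationarity residual: grad f(x) + sum_i lambda_i a_i = (-1, 3)
  -> stationarity FAILS
Primal feasibility (all g_i <= 0): OK
Dual feasibility (all lambda_i >= 0): OK
Complementary slackness (lambda_i * g_i(x) = 0 for all i): OK

Verdict: the first failing condition is stationarity -> stat.

stat


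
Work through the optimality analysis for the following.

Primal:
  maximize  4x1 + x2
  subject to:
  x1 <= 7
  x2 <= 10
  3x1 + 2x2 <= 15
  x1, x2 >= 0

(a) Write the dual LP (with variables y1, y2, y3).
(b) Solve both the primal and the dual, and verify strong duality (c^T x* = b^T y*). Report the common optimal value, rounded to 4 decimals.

The standard primal-dual pair for 'max c^T x s.t. A x <= b, x >= 0' is:
  Dual:  min b^T y  s.t.  A^T y >= c,  y >= 0.

So the dual LP is:
  minimize  7y1 + 10y2 + 15y3
  subject to:
    y1 + 3y3 >= 4
    y2 + 2y3 >= 1
    y1, y2, y3 >= 0

Solving the primal: x* = (5, 0).
  primal value c^T x* = 20.
Solving the dual: y* = (0, 0, 1.3333).
  dual value b^T y* = 20.
Strong duality: c^T x* = b^T y*. Confirmed.

20
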